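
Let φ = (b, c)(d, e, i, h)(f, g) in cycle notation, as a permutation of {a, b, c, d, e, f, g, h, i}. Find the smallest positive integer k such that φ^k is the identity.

4

The disjoint cycles have lengths 4, 2, 2, 1.
The order of φ is the least common multiple of its cycle lengths: lcm(4, 2, 2) = 4.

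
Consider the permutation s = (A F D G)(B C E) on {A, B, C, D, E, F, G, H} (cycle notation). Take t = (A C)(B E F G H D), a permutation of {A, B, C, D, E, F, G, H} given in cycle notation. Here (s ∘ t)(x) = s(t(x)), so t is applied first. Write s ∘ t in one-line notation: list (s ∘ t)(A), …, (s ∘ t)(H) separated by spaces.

Chase each element through t then s: A → C → E; B → E → B; C → A → F; D → B → C; E → F → D; F → G → A; G → H → H; H → D → G.
Collecting the images, s ∘ t = [E B F C D A H G].

E B F C D A H G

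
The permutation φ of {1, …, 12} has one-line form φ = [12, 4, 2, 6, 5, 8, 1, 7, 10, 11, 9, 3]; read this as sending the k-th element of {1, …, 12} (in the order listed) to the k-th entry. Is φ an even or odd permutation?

odd

In disjoint-cycle form the cycle lengths are 8, 3, 1.
A cycle is odd iff its length is even; φ has 1 even-length cycle, so sgn(φ) = (−1)^1 and φ is odd.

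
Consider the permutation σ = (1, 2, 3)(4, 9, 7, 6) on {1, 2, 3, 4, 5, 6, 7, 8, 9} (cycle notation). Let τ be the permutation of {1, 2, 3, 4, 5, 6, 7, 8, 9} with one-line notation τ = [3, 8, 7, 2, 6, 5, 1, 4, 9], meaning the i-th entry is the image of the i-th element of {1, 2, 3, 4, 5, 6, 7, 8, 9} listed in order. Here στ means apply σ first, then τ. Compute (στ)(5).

6

First apply σ: σ(5) = 5, then τ(5) = 6. Thus (στ)(5) = 6.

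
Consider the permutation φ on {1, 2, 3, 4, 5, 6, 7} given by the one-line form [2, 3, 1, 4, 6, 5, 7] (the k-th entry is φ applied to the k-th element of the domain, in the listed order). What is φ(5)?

5 is element number 5 of the domain, and entry number 5 of the one-line form is 6, so φ(5) = 6.

6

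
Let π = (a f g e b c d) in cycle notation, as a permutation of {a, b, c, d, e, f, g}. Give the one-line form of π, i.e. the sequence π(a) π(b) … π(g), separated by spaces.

f c d a b g e

Reading each image from the cycles: a→f, b→c, c→d, d→a, e→b, f→g, g→e.
So the one-line form is f c d a b g e.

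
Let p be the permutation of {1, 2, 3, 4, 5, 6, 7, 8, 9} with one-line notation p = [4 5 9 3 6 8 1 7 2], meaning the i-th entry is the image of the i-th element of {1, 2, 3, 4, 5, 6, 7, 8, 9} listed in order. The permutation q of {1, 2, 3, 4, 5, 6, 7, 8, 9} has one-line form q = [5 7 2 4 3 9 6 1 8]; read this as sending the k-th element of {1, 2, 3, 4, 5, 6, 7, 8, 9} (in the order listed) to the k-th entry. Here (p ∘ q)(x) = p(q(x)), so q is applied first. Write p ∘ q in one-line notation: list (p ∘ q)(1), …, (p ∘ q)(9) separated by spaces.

6 1 5 3 9 2 8 4 7

For each element, apply q then p: 1 → 5 → 6; 2 → 7 → 1; 3 → 2 → 5; 4 → 4 → 3; 5 → 3 → 9; 6 → 9 → 2; 7 → 6 → 8; 8 → 1 → 4; 9 → 8 → 7.
So p ∘ q in one-line form is 6 1 5 3 9 2 8 4 7.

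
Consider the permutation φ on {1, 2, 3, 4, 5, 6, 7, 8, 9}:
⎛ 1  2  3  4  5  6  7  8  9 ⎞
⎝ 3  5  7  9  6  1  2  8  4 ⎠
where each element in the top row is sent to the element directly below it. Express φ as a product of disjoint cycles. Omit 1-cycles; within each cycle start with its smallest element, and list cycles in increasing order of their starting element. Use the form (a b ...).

(1 3 7 2 5 6)(4 9)

Start at 1 and follow images: 1 → 3 → 7 → 2 → 5 → 6 → 1, giving the cycle (1 3 7 2 5 6).
Continuing from each remaining unvisited element yields (1 3 7 2 5 6)(4 9).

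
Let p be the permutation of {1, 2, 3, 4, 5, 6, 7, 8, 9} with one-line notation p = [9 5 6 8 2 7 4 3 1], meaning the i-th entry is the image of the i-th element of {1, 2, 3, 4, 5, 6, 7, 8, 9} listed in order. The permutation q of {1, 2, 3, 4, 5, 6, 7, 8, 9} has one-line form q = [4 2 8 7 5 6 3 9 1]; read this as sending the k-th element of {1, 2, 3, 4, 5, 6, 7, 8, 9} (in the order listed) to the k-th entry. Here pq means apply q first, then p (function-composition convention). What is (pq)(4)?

4

First apply q: q(4) = 7, then p(7) = 4. Thus (pq)(4) = 4.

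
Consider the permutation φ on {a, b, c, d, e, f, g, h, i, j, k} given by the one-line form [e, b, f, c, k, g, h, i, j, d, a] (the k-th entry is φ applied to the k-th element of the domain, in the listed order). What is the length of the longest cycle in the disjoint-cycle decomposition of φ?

7

Decomposing into disjoint cycles gives (a, e, k)(c, f, g, h, i, j, d); the longest has length 7.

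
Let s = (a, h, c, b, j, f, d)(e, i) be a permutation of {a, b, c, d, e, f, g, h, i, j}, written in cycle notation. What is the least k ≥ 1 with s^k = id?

14

The disjoint cycles have lengths 7, 2, 1.
The order of s is the least common multiple of its cycle lengths: lcm(7, 2) = 14.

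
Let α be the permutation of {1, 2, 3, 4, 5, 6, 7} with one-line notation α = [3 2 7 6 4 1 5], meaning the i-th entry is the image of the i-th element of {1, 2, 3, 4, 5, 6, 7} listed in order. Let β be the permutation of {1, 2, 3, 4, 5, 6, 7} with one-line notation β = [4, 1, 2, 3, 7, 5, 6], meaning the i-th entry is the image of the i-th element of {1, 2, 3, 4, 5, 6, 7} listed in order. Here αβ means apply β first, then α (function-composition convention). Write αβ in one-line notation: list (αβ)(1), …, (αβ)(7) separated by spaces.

For each element, apply β then α: 1 → 4 → 6; 2 → 1 → 3; 3 → 2 → 2; 4 → 3 → 7; 5 → 7 → 5; 6 → 5 → 4; 7 → 6 → 1.
Collecting the images, αβ = [6 3 2 7 5 4 1].

6 3 2 7 5 4 1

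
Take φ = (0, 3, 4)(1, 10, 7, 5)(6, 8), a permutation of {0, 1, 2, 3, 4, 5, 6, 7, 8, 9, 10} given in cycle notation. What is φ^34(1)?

7

1 lies in the 4-cycle (1, 10, 7, 5).
Powers repeat with period 4 on this cycle, and 34 mod 4 = 2, so φ^34(1) = φ^2(1).
Advancing 2 steps from 1: 1 → 10 → 7.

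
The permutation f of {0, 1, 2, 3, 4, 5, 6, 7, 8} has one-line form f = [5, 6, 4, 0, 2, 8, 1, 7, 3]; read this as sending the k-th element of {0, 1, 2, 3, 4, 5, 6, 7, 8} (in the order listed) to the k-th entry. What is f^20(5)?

Tracing 5 → 8 → … returns to 5 after 4 steps, so 5 lies in a 4-cycle (0, 5, 8, 3).
On a 4-cycle, f^4 is the identity, so f^20 = f^0 there (20 ≡ 0 mod 4).
So f^20(5) = 5.

5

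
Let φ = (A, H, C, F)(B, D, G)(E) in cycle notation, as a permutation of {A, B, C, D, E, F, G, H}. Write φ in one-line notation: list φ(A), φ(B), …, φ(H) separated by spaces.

Each element maps to the next entry in its cycle (wrapping to the front): A→H, B→D, C→F, D→G, E→E, F→A, G→B, H→C.
So the one-line form is H D F G E A B C.

H D F G E A B C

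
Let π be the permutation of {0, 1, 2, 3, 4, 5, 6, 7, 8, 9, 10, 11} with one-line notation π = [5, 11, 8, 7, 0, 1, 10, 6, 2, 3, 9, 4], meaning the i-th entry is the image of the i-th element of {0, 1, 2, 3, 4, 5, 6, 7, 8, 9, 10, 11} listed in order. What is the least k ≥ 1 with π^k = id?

Writing π as disjoint cycles, the cycle lengths are 5, 5, 2.
The order is lcm(5, 5, 2) = 10.

10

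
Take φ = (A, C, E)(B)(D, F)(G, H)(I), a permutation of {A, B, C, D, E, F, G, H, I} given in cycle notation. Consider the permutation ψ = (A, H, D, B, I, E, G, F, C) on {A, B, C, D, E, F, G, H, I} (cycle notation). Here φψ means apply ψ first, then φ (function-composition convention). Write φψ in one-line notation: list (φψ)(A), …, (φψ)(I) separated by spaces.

G I C B H E D F A

Chase each element through ψ then φ: A → H → G; B → I → I; C → A → C; D → B → B; E → G → H; F → C → E; G → F → D; H → D → F; I → E → A.
So φψ in one-line form is G I C B H E D F A.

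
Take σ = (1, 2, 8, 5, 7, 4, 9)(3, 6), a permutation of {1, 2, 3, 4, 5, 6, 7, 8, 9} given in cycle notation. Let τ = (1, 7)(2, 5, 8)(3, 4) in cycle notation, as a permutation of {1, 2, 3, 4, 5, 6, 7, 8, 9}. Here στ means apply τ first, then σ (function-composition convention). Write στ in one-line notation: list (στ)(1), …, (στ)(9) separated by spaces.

4 7 9 6 5 3 2 8 1

(στ)(x) = σ(τ(x)). Computing each image: σ(τ(1)) = σ(7) = 4, σ(τ(2)) = σ(5) = 7, σ(τ(3)) = σ(4) = 9, σ(τ(4)) = σ(3) = 6, σ(τ(5)) = σ(8) = 5, σ(τ(6)) = σ(6) = 3, σ(τ(7)) = σ(1) = 2, σ(τ(8)) = σ(2) = 8, σ(τ(9)) = σ(9) = 1.
Hence στ = [4 7 9 6 5 3 2 8 1].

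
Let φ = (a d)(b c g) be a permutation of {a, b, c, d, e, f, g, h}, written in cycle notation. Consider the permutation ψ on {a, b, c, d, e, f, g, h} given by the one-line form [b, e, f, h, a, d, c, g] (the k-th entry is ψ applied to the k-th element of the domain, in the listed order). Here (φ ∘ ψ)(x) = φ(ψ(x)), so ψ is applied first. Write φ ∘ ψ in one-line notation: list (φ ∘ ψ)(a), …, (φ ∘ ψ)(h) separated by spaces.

c e f h d a g b

(φ ∘ ψ)(x) = φ(ψ(x)). Computing each image: φ(ψ(a)) = φ(b) = c, φ(ψ(b)) = φ(e) = e, φ(ψ(c)) = φ(f) = f, φ(ψ(d)) = φ(h) = h, φ(ψ(e)) = φ(a) = d, φ(ψ(f)) = φ(d) = a, φ(ψ(g)) = φ(c) = g, φ(ψ(h)) = φ(g) = b.
Hence φ ∘ ψ = [c e f h d a g b].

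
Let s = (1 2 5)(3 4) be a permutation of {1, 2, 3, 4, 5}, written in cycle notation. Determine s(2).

In the cycle (1 2 5), 2 is followed by 5, so s(2) = 5.

5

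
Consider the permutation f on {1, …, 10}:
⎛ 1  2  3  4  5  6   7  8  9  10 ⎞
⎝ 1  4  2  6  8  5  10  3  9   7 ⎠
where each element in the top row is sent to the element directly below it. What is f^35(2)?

3

Tracing 2 → 4 → … returns to 2 after 6 steps, so 2 lies in a 6-cycle (2, 4, 6, 5, 8, 3).
Since the cycle has length 6, f^35 acts on it the same as f^5 (35 mod 6 = 5).
Stepping 5 places around the cycle: 2 → 4 → 6 → 5 → 8 → 3.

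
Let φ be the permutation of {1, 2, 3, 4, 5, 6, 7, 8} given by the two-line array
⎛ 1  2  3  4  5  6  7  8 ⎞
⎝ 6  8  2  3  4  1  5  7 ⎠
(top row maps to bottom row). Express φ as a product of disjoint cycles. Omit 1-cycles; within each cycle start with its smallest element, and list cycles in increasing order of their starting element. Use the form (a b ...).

Iterating φ from 1 gives 1 → 6 → 1; that is the 2-cycle (1 6).
Repeating from the next unused element and collecting all non-trivial cycles gives (1 6)(2 8 7 5 4 3).

(1 6)(2 8 7 5 4 3)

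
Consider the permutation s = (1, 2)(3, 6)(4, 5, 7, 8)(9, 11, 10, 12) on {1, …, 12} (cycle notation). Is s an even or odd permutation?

even

The cycle lengths are 4, 4, 2, 2.
A cycle of length ℓ contributes ℓ−1 transpositions, so s is a product of 3 + 3 + 1 + 1 = 8 transpositions — even.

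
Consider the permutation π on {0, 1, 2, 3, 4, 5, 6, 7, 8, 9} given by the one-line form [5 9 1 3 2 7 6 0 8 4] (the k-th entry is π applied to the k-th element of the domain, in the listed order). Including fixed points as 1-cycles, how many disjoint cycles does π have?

5

The cycle decomposition is (0, 5, 7)(1, 9, 4, 2)(3)(6)(8), which has 5 cycles (counting 1-cycles).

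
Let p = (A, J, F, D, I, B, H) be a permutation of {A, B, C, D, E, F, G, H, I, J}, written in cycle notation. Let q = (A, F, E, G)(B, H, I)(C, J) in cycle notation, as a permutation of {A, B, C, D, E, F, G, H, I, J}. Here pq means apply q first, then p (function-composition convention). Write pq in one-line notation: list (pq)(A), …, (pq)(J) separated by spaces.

D A F I G E J B H C

(pq)(x) = p(q(x)). Computing each image: p(q(A)) = p(F) = D, p(q(B)) = p(H) = A, p(q(C)) = p(J) = F, p(q(D)) = p(D) = I, p(q(E)) = p(G) = G, p(q(F)) = p(E) = E, p(q(G)) = p(A) = J, p(q(H)) = p(I) = B, p(q(I)) = p(B) = H, p(q(J)) = p(C) = C.
Hence pq = [D A F I G E J B H C].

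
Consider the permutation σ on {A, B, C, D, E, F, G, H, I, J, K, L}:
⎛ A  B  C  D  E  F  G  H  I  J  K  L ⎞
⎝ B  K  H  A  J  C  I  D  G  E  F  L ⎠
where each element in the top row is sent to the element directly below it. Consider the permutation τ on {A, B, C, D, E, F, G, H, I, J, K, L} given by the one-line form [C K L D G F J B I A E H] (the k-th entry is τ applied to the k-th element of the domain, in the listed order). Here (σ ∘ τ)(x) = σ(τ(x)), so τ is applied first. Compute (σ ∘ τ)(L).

(σ ∘ τ)(L) = σ(τ(L)). τ(L) = H, then σ(H) = D. So (σ ∘ τ)(L) = D.

D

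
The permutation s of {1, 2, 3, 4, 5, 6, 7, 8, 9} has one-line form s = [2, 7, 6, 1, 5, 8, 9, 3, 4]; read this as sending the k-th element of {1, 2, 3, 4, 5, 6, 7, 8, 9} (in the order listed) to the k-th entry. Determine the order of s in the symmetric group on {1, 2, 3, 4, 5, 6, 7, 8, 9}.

Writing s as disjoint cycles, the cycle lengths are 5, 3, 1.
The order of s is the least common multiple of its cycle lengths: lcm(5, 3) = 15.

15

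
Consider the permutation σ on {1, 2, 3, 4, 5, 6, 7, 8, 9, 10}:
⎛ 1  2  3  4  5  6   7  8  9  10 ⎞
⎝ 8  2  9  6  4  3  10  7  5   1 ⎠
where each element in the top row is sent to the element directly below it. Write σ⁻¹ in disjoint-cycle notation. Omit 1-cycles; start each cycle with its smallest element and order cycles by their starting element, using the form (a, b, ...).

(1, 10, 7, 8)(3, 6, 4, 5, 9)

First write σ in disjoint cycles: (1, 8, 7, 10)(3, 9, 5, 4, 6).
Reversing each cycle (and rotating so the smallest element leads) gives σ⁻¹ = (1, 10, 7, 8)(3, 6, 4, 5, 9).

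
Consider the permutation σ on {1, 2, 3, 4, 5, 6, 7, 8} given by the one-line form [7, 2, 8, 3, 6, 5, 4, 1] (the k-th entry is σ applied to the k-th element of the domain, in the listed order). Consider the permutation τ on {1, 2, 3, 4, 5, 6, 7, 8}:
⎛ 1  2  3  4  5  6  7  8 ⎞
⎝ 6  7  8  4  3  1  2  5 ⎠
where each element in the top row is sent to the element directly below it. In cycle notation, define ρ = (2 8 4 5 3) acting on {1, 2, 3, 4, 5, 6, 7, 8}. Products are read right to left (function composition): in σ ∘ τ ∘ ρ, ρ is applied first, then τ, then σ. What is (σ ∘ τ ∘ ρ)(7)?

Chase 7: ρ(7) = 7; τ(7) = 2; σ(2) = 2. Hence (σ ∘ τ ∘ ρ)(7) = 2.

2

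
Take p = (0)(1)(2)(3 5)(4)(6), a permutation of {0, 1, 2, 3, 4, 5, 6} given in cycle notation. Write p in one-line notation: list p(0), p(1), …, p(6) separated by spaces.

0 1 2 5 4 3 6

Image by image: 0→0, 1→1, 2→2, 3→5, 4→4, 5→3, 6→6.
Listing these in domain order gives 0 1 2 5 4 3 6.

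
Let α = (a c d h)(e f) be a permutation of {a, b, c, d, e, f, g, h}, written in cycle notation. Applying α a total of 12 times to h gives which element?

h

h lies in the 4-cycle (a c d h).
On a 4-cycle, α^4 is the identity, so α^12 = α^0 there (12 ≡ 0 mod 4).
So α^12(h) = h.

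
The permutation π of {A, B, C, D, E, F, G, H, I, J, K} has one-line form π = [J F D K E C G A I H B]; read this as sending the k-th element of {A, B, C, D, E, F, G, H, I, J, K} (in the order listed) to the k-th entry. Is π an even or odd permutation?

In disjoint-cycle form the cycle lengths are 5, 3, 1, 1, 1.
A cycle of length ℓ contributes ℓ−1 transpositions, so π is a product of 4 + 2 = 6 transpositions — even.

even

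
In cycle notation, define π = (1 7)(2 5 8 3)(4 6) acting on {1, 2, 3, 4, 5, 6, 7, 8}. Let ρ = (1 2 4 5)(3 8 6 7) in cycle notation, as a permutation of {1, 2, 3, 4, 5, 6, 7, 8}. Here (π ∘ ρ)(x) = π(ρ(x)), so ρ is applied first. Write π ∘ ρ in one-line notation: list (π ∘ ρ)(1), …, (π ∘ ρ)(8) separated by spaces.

Chase each element through ρ then π: 1 → 2 → 5; 2 → 4 → 6; 3 → 8 → 3; 4 → 5 → 8; 5 → 1 → 7; 6 → 7 → 1; 7 → 3 → 2; 8 → 6 → 4.
So π ∘ ρ in one-line form is 5 6 3 8 7 1 2 4.

5 6 3 8 7 1 2 4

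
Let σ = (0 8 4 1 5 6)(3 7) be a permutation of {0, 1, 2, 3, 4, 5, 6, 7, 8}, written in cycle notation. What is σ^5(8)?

8 lies in the 6-cycle (0 8 4 1 5 6).
Stepping 5 places around the cycle: 8 → 4 → 1 → 5 → 6 → 0.

0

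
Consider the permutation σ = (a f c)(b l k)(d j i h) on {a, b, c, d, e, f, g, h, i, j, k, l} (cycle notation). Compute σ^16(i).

i

i lies in the 4-cycle (d j i h).
On a 4-cycle, σ^4 is the identity, so σ^16 = σ^0 there (16 ≡ 0 mod 4).
So σ^16(i) = i.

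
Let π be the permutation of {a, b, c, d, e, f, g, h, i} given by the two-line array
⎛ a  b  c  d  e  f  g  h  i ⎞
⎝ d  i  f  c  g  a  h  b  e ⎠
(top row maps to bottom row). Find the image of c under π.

The entry below c in the array is f, so π(c) = f.

f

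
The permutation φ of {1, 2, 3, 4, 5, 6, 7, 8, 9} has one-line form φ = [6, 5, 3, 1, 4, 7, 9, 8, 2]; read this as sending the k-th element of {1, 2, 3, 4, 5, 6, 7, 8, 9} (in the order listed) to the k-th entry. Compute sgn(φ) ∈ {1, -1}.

In disjoint-cycle form the cycle lengths are 7, 1, 1.
A cycle of length ℓ contributes ℓ−1 transpositions, so φ is a product of 6 transpositions — even.

1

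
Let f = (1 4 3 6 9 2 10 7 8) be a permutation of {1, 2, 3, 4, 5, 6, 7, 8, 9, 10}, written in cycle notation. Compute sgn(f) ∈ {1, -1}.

1

The cycle lengths are 9, 1.
A cycle of length ℓ contributes ℓ−1 transpositions, so f is a product of 8 transpositions — even.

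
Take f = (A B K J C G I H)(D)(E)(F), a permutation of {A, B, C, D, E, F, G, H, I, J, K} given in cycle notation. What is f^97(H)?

A

H lies in the 8-cycle (A B K J C G I H).
Since the cycle has length 8, f^97 acts on it the same as f^1 (97 mod 8 = 1).
Stepping 1 place around the cycle: H → A.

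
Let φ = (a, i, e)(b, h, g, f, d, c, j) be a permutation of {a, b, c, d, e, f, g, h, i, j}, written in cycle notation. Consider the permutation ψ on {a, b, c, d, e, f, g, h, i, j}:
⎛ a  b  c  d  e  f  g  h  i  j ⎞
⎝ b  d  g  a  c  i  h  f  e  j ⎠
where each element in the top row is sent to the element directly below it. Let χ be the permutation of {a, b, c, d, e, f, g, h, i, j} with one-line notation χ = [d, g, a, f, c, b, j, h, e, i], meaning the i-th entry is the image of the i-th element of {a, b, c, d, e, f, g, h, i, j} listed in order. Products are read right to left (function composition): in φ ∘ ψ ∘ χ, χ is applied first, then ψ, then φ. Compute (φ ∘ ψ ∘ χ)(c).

h

(φ ∘ ψ ∘ χ)(c) = φ(ψ(χ(c))). χ(c) = a, then ψ(a) = b, then φ(b) = h, so the result is h.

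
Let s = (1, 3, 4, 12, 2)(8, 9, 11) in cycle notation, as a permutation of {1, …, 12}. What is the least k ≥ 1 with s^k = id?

15

The cycle type of s is (5, 3, 1, 1, 1, 1).
The order of s is the least common multiple of its cycle lengths: lcm(5, 3) = 15.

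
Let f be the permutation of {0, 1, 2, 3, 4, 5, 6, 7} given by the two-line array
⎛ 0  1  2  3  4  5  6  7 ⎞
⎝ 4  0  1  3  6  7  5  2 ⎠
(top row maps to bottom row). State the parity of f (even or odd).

In disjoint-cycle form the cycle lengths are 7, 1.
A cycle is odd iff its length is even; f has 0 even-length cycles, so sgn(f) = (−1)^0 and f is even.

even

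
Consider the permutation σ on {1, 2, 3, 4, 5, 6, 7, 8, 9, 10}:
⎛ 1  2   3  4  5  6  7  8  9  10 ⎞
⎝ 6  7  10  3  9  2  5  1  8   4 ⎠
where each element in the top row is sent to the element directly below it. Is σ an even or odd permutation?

even

In disjoint-cycle form the cycle lengths are 7, 3.
A cycle is odd iff its length is even; σ has 0 even-length cycles, so sgn(σ) = (−1)^0 and σ is even.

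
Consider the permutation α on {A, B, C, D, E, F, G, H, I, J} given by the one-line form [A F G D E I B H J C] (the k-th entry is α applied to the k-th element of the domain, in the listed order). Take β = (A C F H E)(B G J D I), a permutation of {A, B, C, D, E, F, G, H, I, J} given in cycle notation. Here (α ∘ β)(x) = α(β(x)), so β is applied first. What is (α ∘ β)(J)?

D

(α ∘ β)(J) = α(β(J)). β(J) = D, then α(D) = D. So (α ∘ β)(J) = D.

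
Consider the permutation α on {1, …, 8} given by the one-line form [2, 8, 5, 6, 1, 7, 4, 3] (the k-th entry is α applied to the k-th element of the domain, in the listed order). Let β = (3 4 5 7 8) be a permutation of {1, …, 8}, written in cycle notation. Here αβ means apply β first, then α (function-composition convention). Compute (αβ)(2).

β(2) = 2, then α(2) = 8; composing gives (αβ)(2) = 8.

8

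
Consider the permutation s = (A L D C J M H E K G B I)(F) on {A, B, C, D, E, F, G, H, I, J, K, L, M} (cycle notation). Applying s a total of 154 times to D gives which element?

D lies in the 12-cycle (A L D C J M H E K G B I).
Since the cycle has length 12, s^154 acts on it the same as s^10 (154 mod 12 = 10).
Stepping 10 places around the cycle: D → C → J → M → H → E → K → G → B → I → A.

A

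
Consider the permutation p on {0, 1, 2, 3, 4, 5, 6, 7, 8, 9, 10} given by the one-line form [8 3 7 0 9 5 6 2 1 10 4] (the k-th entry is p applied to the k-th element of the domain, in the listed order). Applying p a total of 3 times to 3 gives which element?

Tracing 3 → 0 → … returns to 3 after 4 steps, so 3 lies in a 4-cycle (0 8 1 3).
Stepping 3 places around the cycle: 3 → 0 → 8 → 1.

1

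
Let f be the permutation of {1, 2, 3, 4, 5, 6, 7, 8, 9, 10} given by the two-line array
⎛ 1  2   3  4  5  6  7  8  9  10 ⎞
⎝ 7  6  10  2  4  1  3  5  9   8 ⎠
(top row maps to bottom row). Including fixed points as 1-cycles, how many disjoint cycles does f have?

2

The cycle decomposition is (1, 7, 3, 10, 8, 5, 4, 2, 6)(9), which has 2 cycles (counting 1-cycles).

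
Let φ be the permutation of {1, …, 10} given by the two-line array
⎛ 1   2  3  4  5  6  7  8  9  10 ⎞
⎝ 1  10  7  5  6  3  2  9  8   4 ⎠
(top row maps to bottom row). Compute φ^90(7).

3

Tracing 7 → 2 → … returns to 7 after 7 steps, so 7 lies in a 7-cycle (2, 10, 4, 5, 6, 3, 7).
Powers repeat with period 7 on this cycle, and 90 mod 7 = 6, so φ^90(7) = φ^6(7).
Advancing 6 steps from 7: 7 → 2 → 10 → 4 → 5 → 6 → 3.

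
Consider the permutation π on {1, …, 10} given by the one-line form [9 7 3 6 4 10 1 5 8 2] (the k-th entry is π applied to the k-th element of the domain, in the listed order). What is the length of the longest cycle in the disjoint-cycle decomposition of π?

Decomposing into disjoint cycles gives (1, 9, 8, 5, 4, 6, 10, 2, 7); the longest has length 9.

9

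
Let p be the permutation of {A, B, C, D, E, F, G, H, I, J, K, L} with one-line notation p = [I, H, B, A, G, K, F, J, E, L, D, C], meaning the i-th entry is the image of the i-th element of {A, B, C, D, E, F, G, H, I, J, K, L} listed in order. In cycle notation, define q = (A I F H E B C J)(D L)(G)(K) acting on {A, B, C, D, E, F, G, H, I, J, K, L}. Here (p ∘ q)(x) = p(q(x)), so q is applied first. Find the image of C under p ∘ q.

L

q(C) = J, then p(J) = L; composing gives (p ∘ q)(C) = L.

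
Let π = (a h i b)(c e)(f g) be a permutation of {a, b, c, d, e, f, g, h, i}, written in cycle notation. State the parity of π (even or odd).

odd

The cycle lengths are 4, 2, 2, 1.
A cycle of length ℓ contributes ℓ−1 transpositions, so π is a product of 3 + 1 + 1 = 5 transpositions — odd.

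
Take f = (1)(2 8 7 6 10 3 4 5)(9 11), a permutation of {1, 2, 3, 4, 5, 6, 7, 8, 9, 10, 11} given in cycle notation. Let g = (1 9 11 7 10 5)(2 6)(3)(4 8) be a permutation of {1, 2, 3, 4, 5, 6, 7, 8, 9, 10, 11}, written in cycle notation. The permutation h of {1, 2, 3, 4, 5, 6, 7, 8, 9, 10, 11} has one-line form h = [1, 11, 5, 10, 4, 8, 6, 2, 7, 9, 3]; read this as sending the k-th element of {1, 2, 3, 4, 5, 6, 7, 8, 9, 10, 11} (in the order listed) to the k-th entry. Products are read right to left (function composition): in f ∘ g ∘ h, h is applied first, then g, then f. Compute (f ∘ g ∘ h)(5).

(f ∘ g ∘ h)(5) = f(g(h(5))). h(5) = 4, then g(4) = 8, then f(8) = 7, so the result is 7.

7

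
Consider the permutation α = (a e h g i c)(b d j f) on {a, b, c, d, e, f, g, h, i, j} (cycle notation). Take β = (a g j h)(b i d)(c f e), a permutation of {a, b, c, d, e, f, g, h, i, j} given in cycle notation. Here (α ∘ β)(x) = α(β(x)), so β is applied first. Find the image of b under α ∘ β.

c

(α ∘ β)(b) = α(β(b)). β(b) = i, then α(i) = c. So (α ∘ β)(b) = c.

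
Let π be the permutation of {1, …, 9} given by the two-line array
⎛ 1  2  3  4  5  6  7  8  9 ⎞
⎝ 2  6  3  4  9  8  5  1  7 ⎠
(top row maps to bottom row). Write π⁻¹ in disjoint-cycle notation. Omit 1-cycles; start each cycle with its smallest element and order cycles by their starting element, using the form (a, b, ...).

(1, 8, 6, 2)(5, 7, 9)

The cycle decomposition of π is (1, 2, 6, 8)(5, 9, 7).
The inverse reverses every cycle; in canonical form, π⁻¹ = (1, 8, 6, 2)(5, 7, 9).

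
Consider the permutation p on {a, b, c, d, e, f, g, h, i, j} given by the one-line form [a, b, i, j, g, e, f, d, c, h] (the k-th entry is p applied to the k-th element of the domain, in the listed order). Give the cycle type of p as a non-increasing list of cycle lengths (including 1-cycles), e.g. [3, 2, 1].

[3, 3, 2, 1, 1]

The disjoint cycles are (a)(b)(c, i)(d, j, h)(e, g, f), with lengths 3, 3, 2, 1, 1 in non-increasing order.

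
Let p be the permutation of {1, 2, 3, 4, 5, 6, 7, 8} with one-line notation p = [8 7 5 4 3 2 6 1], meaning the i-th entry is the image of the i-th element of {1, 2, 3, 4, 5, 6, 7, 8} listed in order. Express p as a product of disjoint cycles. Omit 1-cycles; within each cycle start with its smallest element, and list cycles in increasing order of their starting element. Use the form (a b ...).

(1 8)(2 7 6)(3 5)

Iterating p from 1 gives 1 → 8 → 1; that is the 2-cycle (1 8).
Repeating from the next unused element and collecting all non-trivial cycles gives (1 8)(2 7 6)(3 5).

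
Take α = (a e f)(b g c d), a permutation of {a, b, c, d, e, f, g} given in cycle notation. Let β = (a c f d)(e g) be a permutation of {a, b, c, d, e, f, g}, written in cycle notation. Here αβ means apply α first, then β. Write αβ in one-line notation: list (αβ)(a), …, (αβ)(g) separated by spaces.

(αβ)(x) = β(α(x)). Computing each image: β(α(a)) = β(e) = g, β(α(b)) = β(g) = e, β(α(c)) = β(d) = a, β(α(d)) = β(b) = b, β(α(e)) = β(f) = d, β(α(f)) = β(a) = c, β(α(g)) = β(c) = f.
Hence αβ = [g e a b d c f].

g e a b d c f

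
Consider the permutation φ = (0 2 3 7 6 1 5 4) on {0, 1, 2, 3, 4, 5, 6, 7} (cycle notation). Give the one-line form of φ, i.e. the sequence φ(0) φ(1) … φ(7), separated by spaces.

Image by image: 0→2, 1→5, 2→3, 3→7, 4→0, 5→4, 6→1, 7→6.
So the one-line form is 2 5 3 7 0 4 1 6.

2 5 3 7 0 4 1 6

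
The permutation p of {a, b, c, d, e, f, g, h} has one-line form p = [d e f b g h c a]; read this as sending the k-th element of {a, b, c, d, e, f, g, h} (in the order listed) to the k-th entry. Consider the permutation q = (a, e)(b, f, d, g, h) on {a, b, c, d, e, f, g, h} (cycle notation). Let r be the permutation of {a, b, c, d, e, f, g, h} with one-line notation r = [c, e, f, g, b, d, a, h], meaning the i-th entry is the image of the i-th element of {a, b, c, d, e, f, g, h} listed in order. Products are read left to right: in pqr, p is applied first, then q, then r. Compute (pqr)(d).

d

Apply the permutations in order: p(d) = b, then q(b) = f, then r(f) = d. So (pqr)(d) = d.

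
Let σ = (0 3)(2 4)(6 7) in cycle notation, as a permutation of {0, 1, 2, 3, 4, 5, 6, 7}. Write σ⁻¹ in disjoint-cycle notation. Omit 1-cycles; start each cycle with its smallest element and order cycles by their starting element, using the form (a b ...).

Inverting a permutation written in cycle notation just reverses the order within every cycle.
Reversing each cycle of σ and rotating so the smallest element leads gives (0 3)(2 4)(6 7).

(0 3)(2 4)(6 7)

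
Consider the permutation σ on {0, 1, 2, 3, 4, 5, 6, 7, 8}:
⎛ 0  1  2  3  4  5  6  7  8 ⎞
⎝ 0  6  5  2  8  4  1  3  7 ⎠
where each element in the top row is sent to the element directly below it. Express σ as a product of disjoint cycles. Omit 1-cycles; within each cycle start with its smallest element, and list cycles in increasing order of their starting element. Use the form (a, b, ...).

(1, 6)(2, 5, 4, 8, 7, 3)

Start at 1 and follow images: 1 → 6 → 1, giving the cycle (1, 6).
Continuing from each remaining unvisited element yields (1, 6)(2, 5, 4, 8, 7, 3).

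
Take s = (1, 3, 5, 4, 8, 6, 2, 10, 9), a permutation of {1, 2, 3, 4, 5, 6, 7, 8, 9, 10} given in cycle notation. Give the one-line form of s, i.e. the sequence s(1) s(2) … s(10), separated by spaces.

Each element maps to the next entry in its cycle (wrapping to the front): 1→3, 2→10, 3→5, 4→8, 5→4, 6→2, 7→7, 8→6, 9→1, 10→9.
So the one-line form is 3 10 5 8 4 2 7 6 1 9.

3 10 5 8 4 2 7 6 1 9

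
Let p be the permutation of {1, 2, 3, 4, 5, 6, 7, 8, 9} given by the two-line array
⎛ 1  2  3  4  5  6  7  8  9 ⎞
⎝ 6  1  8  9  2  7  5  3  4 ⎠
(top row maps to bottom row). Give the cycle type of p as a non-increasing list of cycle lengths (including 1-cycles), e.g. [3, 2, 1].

[5, 2, 2]

The disjoint cycles are (1 6 7 5 2)(3 8)(4 9), with lengths 5, 2, 2 in non-increasing order.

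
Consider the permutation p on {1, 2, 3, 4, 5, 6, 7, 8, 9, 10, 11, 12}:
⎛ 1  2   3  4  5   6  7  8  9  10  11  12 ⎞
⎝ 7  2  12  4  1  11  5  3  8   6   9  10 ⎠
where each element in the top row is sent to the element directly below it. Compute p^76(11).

6

Tracing 11 → 9 → … returns to 11 after 7 steps, so 11 lies in a 7-cycle (3 12 10 6 11 9 8).
Powers repeat with period 7 on this cycle, and 76 mod 7 = 6, so p^76(11) = p^6(11).
Stepping 6 places around the cycle: 11 → 9 → 8 → 3 → 12 → 10 → 6.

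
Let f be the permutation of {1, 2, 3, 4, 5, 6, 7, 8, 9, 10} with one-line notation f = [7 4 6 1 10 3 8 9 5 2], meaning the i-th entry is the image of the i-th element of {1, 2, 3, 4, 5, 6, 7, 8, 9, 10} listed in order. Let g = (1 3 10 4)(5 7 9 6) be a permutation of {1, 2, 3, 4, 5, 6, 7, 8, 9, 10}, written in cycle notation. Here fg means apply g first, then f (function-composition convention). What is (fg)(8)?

9

(fg)(8) = f(g(8)). g(8) = 8, then f(8) = 9. So (fg)(8) = 9.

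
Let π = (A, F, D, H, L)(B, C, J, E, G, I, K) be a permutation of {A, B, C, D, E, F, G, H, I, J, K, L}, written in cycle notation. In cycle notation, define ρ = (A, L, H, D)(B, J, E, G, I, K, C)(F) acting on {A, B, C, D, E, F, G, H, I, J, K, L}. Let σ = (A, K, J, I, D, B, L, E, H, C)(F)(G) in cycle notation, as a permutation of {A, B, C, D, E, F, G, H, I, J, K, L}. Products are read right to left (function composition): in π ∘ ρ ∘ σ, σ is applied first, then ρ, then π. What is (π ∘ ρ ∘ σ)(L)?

(π ∘ ρ ∘ σ)(L) = π(ρ(σ(L))). σ(L) = E, then ρ(E) = G, then π(G) = I, so the result is I.

I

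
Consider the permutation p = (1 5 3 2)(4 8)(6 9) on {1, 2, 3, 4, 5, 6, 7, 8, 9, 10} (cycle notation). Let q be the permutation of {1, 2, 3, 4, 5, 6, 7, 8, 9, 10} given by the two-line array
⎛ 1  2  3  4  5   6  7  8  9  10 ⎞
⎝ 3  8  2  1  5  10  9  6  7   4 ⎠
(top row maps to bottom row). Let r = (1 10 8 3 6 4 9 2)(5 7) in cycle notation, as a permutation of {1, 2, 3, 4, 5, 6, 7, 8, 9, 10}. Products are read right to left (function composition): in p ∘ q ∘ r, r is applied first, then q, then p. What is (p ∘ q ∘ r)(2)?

2

Chase 2: r(2) = 1; q(1) = 3; p(3) = 2. Hence (p ∘ q ∘ r)(2) = 2.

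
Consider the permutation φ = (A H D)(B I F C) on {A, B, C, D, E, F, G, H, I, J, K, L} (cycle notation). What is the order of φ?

The cycle type of φ is (4, 3, 1, 1, 1, 1, 1).
The order is lcm(4, 3) = 12.

12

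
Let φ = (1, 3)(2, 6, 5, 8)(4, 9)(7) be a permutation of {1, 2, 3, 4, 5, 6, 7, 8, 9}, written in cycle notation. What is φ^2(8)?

8 lies in the 4-cycle (2, 6, 5, 8).
Stepping 2 places around the cycle: 8 → 2 → 6.

6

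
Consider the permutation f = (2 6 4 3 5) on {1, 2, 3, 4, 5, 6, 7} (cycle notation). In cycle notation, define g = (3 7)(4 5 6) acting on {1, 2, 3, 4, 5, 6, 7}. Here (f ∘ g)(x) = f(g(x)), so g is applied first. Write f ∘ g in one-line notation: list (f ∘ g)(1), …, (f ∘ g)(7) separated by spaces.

(f ∘ g)(x) = f(g(x)). Computing each image: f(g(1)) = f(1) = 1, f(g(2)) = f(2) = 6, f(g(3)) = f(7) = 7, f(g(4)) = f(5) = 2, f(g(5)) = f(6) = 4, f(g(6)) = f(4) = 3, f(g(7)) = f(3) = 5.
Hence f ∘ g = [1 6 7 2 4 3 5].

1 6 7 2 4 3 5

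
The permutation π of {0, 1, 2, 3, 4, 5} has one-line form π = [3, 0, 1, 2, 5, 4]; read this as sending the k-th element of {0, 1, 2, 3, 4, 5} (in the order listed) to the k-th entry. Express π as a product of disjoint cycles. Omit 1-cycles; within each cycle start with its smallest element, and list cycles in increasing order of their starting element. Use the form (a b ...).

(0 3 2 1)(4 5)

From 0: 0 → 3 → 2 → 1 → 0, closing the cycle (0 3 2 1).
Continuing from each remaining unvisited element yields (0 3 2 1)(4 5).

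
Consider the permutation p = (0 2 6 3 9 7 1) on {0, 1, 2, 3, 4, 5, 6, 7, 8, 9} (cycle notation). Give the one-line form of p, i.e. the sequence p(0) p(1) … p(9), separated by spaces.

2 0 6 9 4 5 3 1 8 7

Each element maps to the next entry in its cycle (wrapping to the front): 0↦2, 1↦0, 2↦6, 3↦9, 4↦4, 5↦5, 6↦3, 7↦1, 8↦8, 9↦7.
So the one-line form is 2 0 6 9 4 5 3 1 8 7.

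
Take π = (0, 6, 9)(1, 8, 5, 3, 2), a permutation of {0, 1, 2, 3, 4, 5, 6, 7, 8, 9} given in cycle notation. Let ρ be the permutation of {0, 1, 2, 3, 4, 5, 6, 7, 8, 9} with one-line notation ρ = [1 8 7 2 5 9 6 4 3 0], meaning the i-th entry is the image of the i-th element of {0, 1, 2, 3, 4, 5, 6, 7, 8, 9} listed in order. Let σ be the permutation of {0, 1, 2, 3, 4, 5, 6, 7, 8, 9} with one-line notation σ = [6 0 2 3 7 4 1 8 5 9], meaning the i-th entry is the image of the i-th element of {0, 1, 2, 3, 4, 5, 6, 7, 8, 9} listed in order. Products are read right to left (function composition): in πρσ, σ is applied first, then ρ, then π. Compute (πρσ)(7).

2

(πρσ)(7) = π(ρ(σ(7))). σ(7) = 8, then ρ(8) = 3, then π(3) = 2, so the result is 2.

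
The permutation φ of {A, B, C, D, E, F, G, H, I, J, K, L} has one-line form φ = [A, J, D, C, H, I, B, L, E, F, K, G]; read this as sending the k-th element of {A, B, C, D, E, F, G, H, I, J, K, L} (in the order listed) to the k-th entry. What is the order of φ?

Decomposing into disjoint cycles gives cycle lengths 8, 2, 1, 1.
Since disjoint cycles commute, ord(φ) = lcm(8, 2) = 8.

8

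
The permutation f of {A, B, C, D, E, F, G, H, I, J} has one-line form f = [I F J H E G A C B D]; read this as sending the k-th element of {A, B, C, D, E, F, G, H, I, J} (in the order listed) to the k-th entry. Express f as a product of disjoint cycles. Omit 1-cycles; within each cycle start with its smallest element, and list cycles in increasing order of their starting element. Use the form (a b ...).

Start at A and follow images: A → I → B → F → G → A, giving the cycle (A I B F G).
Repeating from the next unused element and collecting all non-trivial cycles gives (A I B F G)(C J D H).

(A I B F G)(C J D H)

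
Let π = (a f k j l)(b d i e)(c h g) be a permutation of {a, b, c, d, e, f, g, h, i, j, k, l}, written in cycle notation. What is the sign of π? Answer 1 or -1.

The cycle lengths are 5, 4, 3.
A cycle is odd iff its length is even; π has 1 even-length cycle, so sgn(π) = (−1)^1 and π is odd.

-1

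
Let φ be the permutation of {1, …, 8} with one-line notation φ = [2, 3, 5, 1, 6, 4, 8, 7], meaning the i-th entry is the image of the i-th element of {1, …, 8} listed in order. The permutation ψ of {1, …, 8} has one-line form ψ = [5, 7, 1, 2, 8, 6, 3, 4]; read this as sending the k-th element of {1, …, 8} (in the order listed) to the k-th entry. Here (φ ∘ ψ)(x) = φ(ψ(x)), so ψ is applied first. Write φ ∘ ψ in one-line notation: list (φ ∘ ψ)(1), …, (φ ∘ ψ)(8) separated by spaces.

(φ ∘ ψ)(x) = φ(ψ(x)). Computing each image: φ(ψ(1)) = φ(5) = 6, φ(ψ(2)) = φ(7) = 8, φ(ψ(3)) = φ(1) = 2, φ(ψ(4)) = φ(2) = 3, φ(ψ(5)) = φ(8) = 7, φ(ψ(6)) = φ(6) = 4, φ(ψ(7)) = φ(3) = 5, φ(ψ(8)) = φ(4) = 1.
Hence φ ∘ ψ = [6 8 2 3 7 4 5 1].

6 8 2 3 7 4 5 1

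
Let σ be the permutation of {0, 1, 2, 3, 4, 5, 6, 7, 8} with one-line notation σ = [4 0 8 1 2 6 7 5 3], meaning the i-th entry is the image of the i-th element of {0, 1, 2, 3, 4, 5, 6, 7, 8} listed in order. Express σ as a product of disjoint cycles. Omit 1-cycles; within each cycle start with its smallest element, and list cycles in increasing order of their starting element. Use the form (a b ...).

(0 4 2 8 3 1)(5 6 7)

Iterating σ from 0 gives 0 → 4 → 2 → 8 → 3 → 1 → 0; that is the 6-cycle (0 4 2 8 3 1).
Repeating from the next unused element and collecting all non-trivial cycles gives (0 4 2 8 3 1)(5 6 7).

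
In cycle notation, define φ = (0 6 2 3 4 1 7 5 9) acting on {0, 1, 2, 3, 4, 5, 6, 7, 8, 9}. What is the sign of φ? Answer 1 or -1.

1

The cycle lengths are 9, 1.
A cycle of length ℓ contributes ℓ−1 transpositions, so φ is a product of 8 transpositions — even.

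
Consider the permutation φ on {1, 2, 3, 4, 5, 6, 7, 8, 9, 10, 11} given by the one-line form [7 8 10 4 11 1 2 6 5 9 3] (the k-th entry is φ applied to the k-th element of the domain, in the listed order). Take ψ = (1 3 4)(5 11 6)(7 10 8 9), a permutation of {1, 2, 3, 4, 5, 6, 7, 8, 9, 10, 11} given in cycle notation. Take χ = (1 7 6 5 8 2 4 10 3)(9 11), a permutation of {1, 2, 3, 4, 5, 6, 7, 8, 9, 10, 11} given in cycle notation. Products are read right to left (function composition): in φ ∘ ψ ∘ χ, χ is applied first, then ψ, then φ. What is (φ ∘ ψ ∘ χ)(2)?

7

Chase 2: χ(2) = 4; ψ(4) = 1; φ(1) = 7. Hence (φ ∘ ψ ∘ χ)(2) = 7.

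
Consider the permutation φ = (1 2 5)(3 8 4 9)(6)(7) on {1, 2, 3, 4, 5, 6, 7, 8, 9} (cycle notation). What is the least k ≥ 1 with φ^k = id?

The disjoint cycles have lengths 4, 3, 1, 1.
Since disjoint cycles commute, ord(φ) = lcm(4, 3) = 12.

12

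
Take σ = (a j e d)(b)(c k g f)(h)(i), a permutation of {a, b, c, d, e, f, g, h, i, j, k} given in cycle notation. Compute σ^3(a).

a lies in the 4-cycle (a j e d).
Advancing 3 steps from a: a → j → e → d.

d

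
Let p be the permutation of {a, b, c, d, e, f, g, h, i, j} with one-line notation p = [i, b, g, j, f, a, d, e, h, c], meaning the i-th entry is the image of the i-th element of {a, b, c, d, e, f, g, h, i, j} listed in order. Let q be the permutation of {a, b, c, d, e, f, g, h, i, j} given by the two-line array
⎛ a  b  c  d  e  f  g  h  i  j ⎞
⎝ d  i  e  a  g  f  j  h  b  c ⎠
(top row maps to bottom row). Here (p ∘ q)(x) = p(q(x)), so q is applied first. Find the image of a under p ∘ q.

First apply q: q(a) = d, then p(d) = j. Thus (p ∘ q)(a) = j.

j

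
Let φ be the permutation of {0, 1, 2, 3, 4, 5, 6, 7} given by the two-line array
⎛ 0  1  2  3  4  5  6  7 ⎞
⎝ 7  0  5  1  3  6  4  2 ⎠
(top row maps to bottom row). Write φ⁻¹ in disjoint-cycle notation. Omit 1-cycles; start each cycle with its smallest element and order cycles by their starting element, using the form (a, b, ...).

(0, 1, 3, 4, 6, 5, 2, 7)

First write φ in disjoint cycles: (0, 7, 2, 5, 6, 4, 3, 1).
Reversing each cycle (and rotating so the smallest element leads) gives φ⁻¹ = (0, 1, 3, 4, 6, 5, 2, 7).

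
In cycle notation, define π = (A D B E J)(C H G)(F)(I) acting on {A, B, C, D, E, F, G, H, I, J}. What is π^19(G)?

G lies in the 3-cycle (C H G).
Powers repeat with period 3 on this cycle, and 19 mod 3 = 1, so π^19(G) = π^1(G).
Stepping 1 place around the cycle: G → C.

C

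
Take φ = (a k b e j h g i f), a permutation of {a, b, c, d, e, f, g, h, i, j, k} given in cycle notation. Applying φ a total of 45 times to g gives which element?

g

g lies in the 9-cycle (a k b e j h g i f).
Since the cycle has length 9, φ^45 acts on it the same as φ^0 (45 mod 9 = 0).
So φ^45(g) = g.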